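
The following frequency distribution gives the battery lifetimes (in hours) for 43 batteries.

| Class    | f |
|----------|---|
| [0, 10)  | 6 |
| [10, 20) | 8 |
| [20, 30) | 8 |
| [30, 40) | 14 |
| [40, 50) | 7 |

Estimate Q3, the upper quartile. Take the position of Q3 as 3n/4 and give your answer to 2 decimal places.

Cumulative frequencies: 6, 14, 22, 36, 43
n = 43; position = 3n/4 = 32.25.
This falls in the class [30, 40): L = 30, F = 22, f = 14, h = 10.
Upper quartile ≈ 30 + ((32.25 − 22) / 14) × 10 = 37.3214

37.32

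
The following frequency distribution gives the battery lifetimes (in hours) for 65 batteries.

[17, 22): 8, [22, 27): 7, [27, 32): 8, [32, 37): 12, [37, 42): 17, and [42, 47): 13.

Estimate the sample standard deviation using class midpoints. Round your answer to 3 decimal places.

8.312

Midpoints: 19.5, 24.5, 29.5, 34.5, 39.5, 44.5
n = 65, Σfm = 2227.5, mean = 34.2692
Σfm² = 80756.25
Σf(m − x̄)² = Σfm² − (Σfm)²/n = 80756.25 − 2227.5²/65 = 4421.5385
Sample variance = 4421.5385 / 64 = 69.0865
Standard deviation = √69.0865 = 8.3118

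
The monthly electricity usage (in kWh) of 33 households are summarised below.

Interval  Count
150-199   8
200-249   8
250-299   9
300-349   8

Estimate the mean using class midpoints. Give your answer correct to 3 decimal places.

250.258

Midpoints: 174.5, 224.5, 274.5, 324.5
Σfm = 8×174.5 + 8×224.5 + 9×274.5 + 8×324.5 = 8258.5
n = Σf = 33
Mean = 8258.5 / 33 = 250.2576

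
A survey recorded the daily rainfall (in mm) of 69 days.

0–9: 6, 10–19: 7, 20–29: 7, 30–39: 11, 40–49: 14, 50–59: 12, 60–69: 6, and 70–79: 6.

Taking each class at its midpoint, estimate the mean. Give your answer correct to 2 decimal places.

Midpoints: 4.5, 14.5, 24.5, 34.5, 44.5, 54.5, 64.5, 74.5
Σfm = 6×4.5 + 7×14.5 + 7×24.5 + 11×34.5 + 14×44.5 + 12×54.5 + 6×64.5 + 6×74.5 = 2790.5
n = Σf = 69
Mean = 2790.5 / 69 = 40.4420

40.44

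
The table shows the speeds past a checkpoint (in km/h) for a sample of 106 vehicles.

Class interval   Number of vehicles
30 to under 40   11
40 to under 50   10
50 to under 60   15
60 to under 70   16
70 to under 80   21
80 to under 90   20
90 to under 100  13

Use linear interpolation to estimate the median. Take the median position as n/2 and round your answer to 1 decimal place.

Cumulative frequencies: 11, 21, 36, 52, 73, 93, 106
n = 106; position = n/2 = 53.
This falls in the class 70 to under 80: L = 70, F = 52, f = 21, h = 10.
Median ≈ 70 + ((53 − 52) / 21) × 10 = 70.4762

70.5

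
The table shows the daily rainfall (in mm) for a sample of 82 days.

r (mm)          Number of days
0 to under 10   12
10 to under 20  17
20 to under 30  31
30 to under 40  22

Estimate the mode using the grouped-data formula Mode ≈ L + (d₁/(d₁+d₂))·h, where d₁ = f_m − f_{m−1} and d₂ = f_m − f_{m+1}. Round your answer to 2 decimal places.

26.09

Modal class: 20 to under 30 (highest frequency 31).
d₁ = 31 − 17 = 14, d₂ = 31 − 22 = 9
Mode ≈ 20 + (14/(14+9)) × 10 = 20 + 6.0870 = 26.0870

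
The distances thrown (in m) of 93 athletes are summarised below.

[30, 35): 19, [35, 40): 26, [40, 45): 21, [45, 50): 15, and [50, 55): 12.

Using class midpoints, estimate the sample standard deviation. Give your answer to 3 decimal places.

6.558

Midpoints: 32.5, 37.5, 42.5, 47.5, 52.5
n = 93, Σfm = 3827.5, mean = 41.1559
Σfm² = 161481.25
Σf(m − x̄)² = Σfm² − (Σfm)²/n = 161481.25 − 3827.5²/93 = 3956.9892
Sample variance = 3956.9892 / 92 = 43.0108
Standard deviation = √43.0108 = 6.5583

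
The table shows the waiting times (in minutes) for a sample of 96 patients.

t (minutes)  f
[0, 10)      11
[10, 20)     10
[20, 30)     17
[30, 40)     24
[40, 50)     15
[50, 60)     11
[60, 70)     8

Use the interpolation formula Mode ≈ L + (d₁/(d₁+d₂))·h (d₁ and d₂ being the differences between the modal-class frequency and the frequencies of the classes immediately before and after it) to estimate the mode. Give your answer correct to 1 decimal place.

Modal class: [30, 40) (highest frequency 24).
d₁ = 24 − 17 = 7, d₂ = 24 − 15 = 9
Mode ≈ 30 + (7/(7+9)) × 10 = 30 + 4.3750 = 34.3750

34.4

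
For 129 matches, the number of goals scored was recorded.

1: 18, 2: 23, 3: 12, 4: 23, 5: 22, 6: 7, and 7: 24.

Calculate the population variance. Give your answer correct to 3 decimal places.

Values: 1, 2, 3, 4, 5, 6, 7
n = 129, Σfx = 512, mean = 3.9690
Σfx² = 2564
Σf(x − x̄)² = Σfx² − (Σfx)²/n = 2564 − 512²/129 = 531.8760
Population variance = 531.8760 / 129 = 4.1231

4.123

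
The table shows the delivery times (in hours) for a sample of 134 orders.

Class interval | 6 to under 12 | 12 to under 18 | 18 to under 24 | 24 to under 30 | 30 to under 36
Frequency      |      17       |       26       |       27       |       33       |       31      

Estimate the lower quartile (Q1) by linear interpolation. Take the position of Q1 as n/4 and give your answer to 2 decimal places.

15.81

Cumulative frequencies: 17, 43, 70, 103, 134
n = 134; position = n/4 = 33.5.
This falls in the class 12 to under 18: L = 12, F = 17, f = 26, h = 6.
Lower quartile ≈ 12 + ((33.5 − 17) / 26) × 6 = 15.8077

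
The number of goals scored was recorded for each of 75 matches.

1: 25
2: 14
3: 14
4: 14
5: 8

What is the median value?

Cumulative frequencies: 25, 39, 53, 67, 75
n = 75, so the median is the value in position (n+1)/2 = 38.
Position 38 falls at value 2.

2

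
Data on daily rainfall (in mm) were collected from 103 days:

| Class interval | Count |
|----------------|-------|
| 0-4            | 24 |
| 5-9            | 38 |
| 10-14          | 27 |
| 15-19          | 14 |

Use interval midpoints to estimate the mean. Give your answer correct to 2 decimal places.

8.50

Midpoints: 2, 7, 12, 17
Σfm = 24×2 + 38×7 + 27×12 + 14×17 = 876
n = Σf = 103
Mean = 876 / 103 = 8.5049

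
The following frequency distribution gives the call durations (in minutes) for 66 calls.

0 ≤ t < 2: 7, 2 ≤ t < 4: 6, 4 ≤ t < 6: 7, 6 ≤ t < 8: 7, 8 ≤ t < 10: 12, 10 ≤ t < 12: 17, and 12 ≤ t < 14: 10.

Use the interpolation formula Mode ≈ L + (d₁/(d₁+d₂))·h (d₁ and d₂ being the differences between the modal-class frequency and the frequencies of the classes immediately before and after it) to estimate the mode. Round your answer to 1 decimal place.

10.8

Modal class: 10 ≤ t < 12 (highest frequency 17).
d₁ = 17 − 12 = 5, d₂ = 17 − 10 = 7
Mode ≈ 10 + (5/(5+7)) × 2 = 10 + 0.8333 = 10.8333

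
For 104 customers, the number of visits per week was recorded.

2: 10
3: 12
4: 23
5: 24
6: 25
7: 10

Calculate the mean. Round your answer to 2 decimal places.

Values: 2, 3, 4, 5, 6, 7
Σfx = 10×2 + 12×3 + 23×4 + 24×5 + 25×6 + 10×7 = 488
n = Σf = 104
Mean = 488 / 104 = 4.6923

4.69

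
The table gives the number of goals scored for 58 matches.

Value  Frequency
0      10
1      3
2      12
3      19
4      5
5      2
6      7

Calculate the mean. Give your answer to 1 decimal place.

Values: 0, 1, 2, 3, 4, 5, 6
Σfx = 10×0 + 3×1 + 12×2 + 19×3 + 5×4 + 2×5 + 7×6 = 156
n = Σf = 58
Mean = 156 / 58 = 2.6897

2.7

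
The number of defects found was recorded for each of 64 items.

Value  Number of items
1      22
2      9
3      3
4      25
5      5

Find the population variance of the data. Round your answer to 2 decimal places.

2.14

Values: 1, 2, 3, 4, 5
n = 64, Σfx = 174, mean = 2.7188
Σfx² = 610
Σf(x − x̄)² = Σfx² − (Σfx)²/n = 610 − 174²/64 = 136.9375
Population variance = 136.9375 / 64 = 2.1396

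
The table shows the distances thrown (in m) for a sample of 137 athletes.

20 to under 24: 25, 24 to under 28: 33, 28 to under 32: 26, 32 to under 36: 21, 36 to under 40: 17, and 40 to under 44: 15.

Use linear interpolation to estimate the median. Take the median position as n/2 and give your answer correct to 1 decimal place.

29.6

Cumulative frequencies: 25, 58, 84, 105, 122, 137
n = 137; position = n/2 = 68.5.
This falls in the class 28 to under 32: L = 28, F = 58, f = 26, h = 4.
Median ≈ 28 + ((68.5 − 58) / 26) × 4 = 29.6154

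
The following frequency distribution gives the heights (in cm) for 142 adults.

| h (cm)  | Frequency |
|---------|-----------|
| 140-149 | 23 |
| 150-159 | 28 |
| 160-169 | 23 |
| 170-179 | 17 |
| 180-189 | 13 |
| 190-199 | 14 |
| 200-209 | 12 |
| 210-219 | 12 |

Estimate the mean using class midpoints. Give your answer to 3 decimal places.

172.880

Midpoints: 144.5, 154.5, 164.5, 174.5, 184.5, 194.5, 204.5, 214.5
Σfm = 23×144.5 + 28×154.5 + 23×164.5 + 17×174.5 + 13×184.5 + 14×194.5 + 12×204.5 + 12×214.5 = 24549
n = Σf = 142
Mean = 24549 / 142 = 172.8803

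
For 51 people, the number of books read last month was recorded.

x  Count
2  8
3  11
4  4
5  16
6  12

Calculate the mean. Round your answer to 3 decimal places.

4.255

Values: 2, 3, 4, 5, 6
Σfx = 8×2 + 11×3 + 4×4 + 16×5 + 12×6 = 217
n = Σf = 51
Mean = 217 / 51 = 4.2549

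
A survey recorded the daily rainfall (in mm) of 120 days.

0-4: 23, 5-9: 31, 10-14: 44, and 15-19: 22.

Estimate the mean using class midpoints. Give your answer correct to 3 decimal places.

9.708

Midpoints: 2, 7, 12, 17
Σfm = 23×2 + 31×7 + 44×12 + 22×17 = 1165
n = Σf = 120
Mean = 1165 / 120 = 9.7083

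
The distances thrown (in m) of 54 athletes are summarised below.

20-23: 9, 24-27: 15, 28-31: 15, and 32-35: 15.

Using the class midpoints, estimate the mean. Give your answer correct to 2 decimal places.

Midpoints: 21.5, 25.5, 29.5, 33.5
Σfm = 9×21.5 + 15×25.5 + 15×29.5 + 15×33.5 = 1521
n = Σf = 54
Mean = 1521 / 54 = 28.1667

28.17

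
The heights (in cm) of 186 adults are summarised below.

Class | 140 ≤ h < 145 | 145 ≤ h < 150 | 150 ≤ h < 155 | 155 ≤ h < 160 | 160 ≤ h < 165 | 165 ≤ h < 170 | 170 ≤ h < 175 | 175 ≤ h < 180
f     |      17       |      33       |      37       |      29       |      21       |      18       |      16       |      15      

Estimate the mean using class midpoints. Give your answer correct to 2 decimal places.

157.80

Midpoints: 142.5, 147.5, 152.5, 157.5, 162.5, 167.5, 172.5, 177.5
Σfm = 17×142.5 + 33×147.5 + 37×152.5 + 29×157.5 + 21×162.5 + 18×167.5 + 16×172.5 + 15×177.5 = 29350
n = Σf = 186
Mean = 29350 / 186 = 157.7957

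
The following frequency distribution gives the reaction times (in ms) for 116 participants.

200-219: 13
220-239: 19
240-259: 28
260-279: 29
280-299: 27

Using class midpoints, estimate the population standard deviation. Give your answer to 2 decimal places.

Midpoints: 209.5, 229.5, 249.5, 269.5, 289.5
n = 116, Σfm = 29702, mean = 256.0517
Σfm² = 7683469
Σf(m − x̄)² = Σfm² − (Σfm)²/n = 7683469 − 29702²/116 = 78220.6897
Population variance = 78220.6897 / 116 = 674.3163
Standard deviation = √674.3163 = 25.9676

25.97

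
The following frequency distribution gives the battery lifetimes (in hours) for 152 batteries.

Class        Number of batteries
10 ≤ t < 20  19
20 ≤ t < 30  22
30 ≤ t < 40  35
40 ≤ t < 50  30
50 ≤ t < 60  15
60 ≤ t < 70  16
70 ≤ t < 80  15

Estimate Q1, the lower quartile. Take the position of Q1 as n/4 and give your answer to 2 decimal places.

28.64

Cumulative frequencies: 19, 41, 76, 106, 121, 137, 152
n = 152; position = n/4 = 38.
This falls in the class 20 ≤ t < 30: L = 20, F = 19, f = 22, h = 10.
Lower quartile ≈ 20 + ((38 − 19) / 22) × 10 = 28.6364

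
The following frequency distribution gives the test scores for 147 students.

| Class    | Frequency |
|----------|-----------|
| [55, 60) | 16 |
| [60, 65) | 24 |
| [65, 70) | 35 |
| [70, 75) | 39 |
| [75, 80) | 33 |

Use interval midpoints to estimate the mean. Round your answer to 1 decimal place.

69.2

Midpoints: 57.5, 62.5, 67.5, 72.5, 77.5
Σfm = 16×57.5 + 24×62.5 + 35×67.5 + 39×72.5 + 33×77.5 = 10167.5
n = Σf = 147
Mean = 10167.5 / 147 = 69.1667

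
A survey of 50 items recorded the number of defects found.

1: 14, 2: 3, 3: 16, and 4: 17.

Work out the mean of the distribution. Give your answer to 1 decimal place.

2.7

Values: 1, 2, 3, 4
Σfx = 14×1 + 3×2 + 16×3 + 17×4 = 136
n = Σf = 50
Mean = 136 / 50 = 2.7200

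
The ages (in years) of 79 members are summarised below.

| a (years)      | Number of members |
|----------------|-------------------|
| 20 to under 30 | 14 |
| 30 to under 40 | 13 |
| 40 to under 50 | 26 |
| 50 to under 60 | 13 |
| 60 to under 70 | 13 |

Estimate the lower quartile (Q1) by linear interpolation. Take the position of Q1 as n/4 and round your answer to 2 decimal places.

Cumulative frequencies: 14, 27, 53, 66, 79
n = 79; position = n/4 = 19.75.
This falls in the class 30 to under 40: L = 30, F = 14, f = 13, h = 10.
Lower quartile ≈ 30 + ((19.75 − 14) / 13) × 10 = 34.4231

34.42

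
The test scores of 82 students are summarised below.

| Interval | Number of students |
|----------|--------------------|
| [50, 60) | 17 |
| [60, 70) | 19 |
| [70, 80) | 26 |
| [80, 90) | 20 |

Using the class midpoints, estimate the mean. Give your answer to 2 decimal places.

70.98

Midpoints: 55, 65, 75, 85
Σfm = 17×55 + 19×65 + 26×75 + 20×85 = 5820
n = Σf = 82
Mean = 5820 / 82 = 70.9756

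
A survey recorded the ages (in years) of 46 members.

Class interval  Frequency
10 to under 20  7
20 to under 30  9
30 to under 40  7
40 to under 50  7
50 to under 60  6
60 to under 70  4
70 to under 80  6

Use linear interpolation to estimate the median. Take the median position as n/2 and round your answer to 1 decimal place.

Cumulative frequencies: 7, 16, 23, 30, 36, 40, 46
n = 46; position = n/2 = 23.
This falls in the class 30 to under 40: L = 30, F = 16, f = 7, h = 10.
Median ≈ 30 + ((23 − 16) / 7) × 10 = 40.0000

40.0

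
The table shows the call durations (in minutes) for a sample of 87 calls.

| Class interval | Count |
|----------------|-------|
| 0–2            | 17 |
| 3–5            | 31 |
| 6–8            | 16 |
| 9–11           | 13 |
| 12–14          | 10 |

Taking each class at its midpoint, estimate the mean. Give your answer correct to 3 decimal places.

5.897

Midpoints: 1, 4, 7, 10, 13
Σfm = 17×1 + 31×4 + 16×7 + 13×10 + 10×13 = 513
n = Σf = 87
Mean = 513 / 87 = 5.8966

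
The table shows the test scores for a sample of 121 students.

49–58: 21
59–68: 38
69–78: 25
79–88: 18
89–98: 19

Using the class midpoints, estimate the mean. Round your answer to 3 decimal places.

71.517

Midpoints: 53.5, 63.5, 73.5, 83.5, 93.5
Σfm = 21×53.5 + 38×63.5 + 25×73.5 + 18×83.5 + 19×93.5 = 8653.5
n = Σf = 121
Mean = 8653.5 / 121 = 71.5165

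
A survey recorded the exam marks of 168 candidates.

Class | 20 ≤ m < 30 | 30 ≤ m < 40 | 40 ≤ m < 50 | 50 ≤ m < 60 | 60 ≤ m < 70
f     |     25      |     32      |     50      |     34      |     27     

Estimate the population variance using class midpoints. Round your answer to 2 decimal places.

162.97

Midpoints: 25, 35, 45, 55, 65
n = 168, Σfm = 7620, mean = 45.3571
Σfm² = 373000
Σf(m − x̄)² = Σfm² − (Σfm)²/n = 373000 − 7620²/168 = 27378.5714
Population variance = 27378.5714 / 168 = 162.9677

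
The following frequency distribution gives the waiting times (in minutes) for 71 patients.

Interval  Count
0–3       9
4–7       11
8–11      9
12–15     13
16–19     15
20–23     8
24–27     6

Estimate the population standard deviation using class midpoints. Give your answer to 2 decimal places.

Midpoints: 1.5, 5.5, 9.5, 13.5, 17.5, 21.5, 25.5
n = 71, Σfm = 922.5, mean = 12.9930
Σfm² = 15727.75
Σf(m − x̄)² = Σfm² − (Σfm)²/n = 15727.75 − 922.5²/71 = 3741.7465
Population variance = 3741.7465 / 71 = 52.7007
Standard deviation = √52.7007 = 7.2595

7.26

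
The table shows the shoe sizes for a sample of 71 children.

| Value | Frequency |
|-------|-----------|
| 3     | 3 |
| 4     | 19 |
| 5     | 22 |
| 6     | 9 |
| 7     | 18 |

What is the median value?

5

Cumulative frequencies: 3, 22, 44, 53, 71
n = 71, so the median is the value in position (n+1)/2 = 36.
Position 36 falls at value 5.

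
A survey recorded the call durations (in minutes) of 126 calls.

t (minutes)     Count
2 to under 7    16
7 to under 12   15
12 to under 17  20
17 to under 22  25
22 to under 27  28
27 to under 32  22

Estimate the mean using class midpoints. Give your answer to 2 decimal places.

18.47

Midpoints: 4.5, 9.5, 14.5, 19.5, 24.5, 29.5
Σfm = 16×4.5 + 15×9.5 + 20×14.5 + 25×19.5 + 28×24.5 + 22×29.5 = 2327
n = Σf = 126
Mean = 2327 / 126 = 18.4683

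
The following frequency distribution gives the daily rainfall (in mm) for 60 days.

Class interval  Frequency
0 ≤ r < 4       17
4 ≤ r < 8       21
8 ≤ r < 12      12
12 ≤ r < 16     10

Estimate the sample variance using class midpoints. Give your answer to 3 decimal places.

17.695

Midpoints: 2, 6, 10, 14
n = 60, Σfm = 420, mean = 7.0000
Σfm² = 3984
Σf(m − x̄)² = Σfm² − (Σfm)²/n = 3984 − 420²/60 = 1044.0000
Sample variance = 1044.0000 / 59 = 17.6949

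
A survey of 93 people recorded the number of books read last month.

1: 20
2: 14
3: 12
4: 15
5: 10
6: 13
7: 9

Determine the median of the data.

4

Cumulative frequencies: 20, 34, 46, 61, 71, 84, 93
n = 93, so the median is the value in position (n+1)/2 = 47.
Position 47 falls at value 4.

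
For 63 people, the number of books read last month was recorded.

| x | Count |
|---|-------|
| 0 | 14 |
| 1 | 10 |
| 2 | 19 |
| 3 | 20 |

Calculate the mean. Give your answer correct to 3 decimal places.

Values: 0, 1, 2, 3
Σfx = 14×0 + 10×1 + 19×2 + 20×3 = 108
n = Σf = 63
Mean = 108 / 63 = 1.7143

1.714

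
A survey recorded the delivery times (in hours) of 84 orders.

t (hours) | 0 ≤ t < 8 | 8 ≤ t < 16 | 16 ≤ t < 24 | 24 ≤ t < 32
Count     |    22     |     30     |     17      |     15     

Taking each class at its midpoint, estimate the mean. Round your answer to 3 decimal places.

Midpoints: 4, 12, 20, 28
Σfm = 22×4 + 30×12 + 17×20 + 15×28 = 1208
n = Σf = 84
Mean = 1208 / 84 = 14.3810

14.381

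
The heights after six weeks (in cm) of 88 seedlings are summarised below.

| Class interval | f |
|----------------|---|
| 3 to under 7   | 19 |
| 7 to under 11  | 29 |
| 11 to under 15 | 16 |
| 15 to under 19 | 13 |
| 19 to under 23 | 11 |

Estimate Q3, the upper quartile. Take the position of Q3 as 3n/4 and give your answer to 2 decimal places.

15.62

Cumulative frequencies: 19, 48, 64, 77, 88
n = 88; position = 3n/4 = 66.
This falls in the class 15 to under 19: L = 15, F = 64, f = 13, h = 4.
Upper quartile ≈ 15 + ((66 − 64) / 13) × 4 = 15.6154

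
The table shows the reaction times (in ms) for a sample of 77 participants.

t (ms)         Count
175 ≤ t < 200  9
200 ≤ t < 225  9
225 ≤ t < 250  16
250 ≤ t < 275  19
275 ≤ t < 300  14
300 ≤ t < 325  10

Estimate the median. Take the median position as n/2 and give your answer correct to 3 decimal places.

Cumulative frequencies: 9, 18, 34, 53, 67, 77
n = 77; position = n/2 = 38.5.
This falls in the class 250 ≤ t < 275: L = 250, F = 34, f = 19, h = 25.
Median ≈ 250 + ((38.5 − 34) / 19) × 25 = 255.9211

255.921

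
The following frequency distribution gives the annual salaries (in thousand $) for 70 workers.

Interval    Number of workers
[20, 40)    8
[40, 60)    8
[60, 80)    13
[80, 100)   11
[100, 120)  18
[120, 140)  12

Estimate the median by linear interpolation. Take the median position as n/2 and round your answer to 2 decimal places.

90.91

Cumulative frequencies: 8, 16, 29, 40, 58, 70
n = 70; position = n/2 = 35.
This falls in the class [80, 100): L = 80, F = 29, f = 11, h = 20.
Median ≈ 80 + ((35 − 29) / 11) × 20 = 90.9091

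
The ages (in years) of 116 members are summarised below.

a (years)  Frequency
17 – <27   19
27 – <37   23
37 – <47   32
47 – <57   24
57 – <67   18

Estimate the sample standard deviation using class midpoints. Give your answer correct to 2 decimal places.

13.02

Midpoints: 22, 32, 42, 52, 62
n = 116, Σfm = 4862, mean = 41.9138
Σfm² = 223284
Σf(m − x̄)² = Σfm² − (Σfm)²/n = 223284 − 4862²/116 = 19499.1379
Sample variance = 19499.1379 / 115 = 169.5577
Standard deviation = √169.5577 = 13.0214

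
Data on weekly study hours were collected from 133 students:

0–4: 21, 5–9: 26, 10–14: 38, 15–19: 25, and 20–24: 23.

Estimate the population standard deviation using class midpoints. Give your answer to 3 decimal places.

6.531

Midpoints: 2, 7, 12, 17, 22
n = 133, Σfm = 1611, mean = 12.1128
Σfm² = 25187
Σf(m − x̄)² = Σfm² − (Σfm)²/n = 25187 − 1611²/133 = 5673.3083
Population variance = 5673.3083 / 133 = 42.6565
Standard deviation = √42.6565 = 6.5312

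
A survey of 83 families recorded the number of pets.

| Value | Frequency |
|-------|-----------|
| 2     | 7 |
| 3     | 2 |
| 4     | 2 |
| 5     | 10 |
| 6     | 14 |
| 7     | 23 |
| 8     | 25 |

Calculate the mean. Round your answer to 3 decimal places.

6.301

Values: 2, 3, 4, 5, 6, 7, 8
Σfx = 7×2 + 2×3 + 2×4 + 10×5 + 14×6 + 23×7 + 25×8 = 523
n = Σf = 83
Mean = 523 / 83 = 6.3012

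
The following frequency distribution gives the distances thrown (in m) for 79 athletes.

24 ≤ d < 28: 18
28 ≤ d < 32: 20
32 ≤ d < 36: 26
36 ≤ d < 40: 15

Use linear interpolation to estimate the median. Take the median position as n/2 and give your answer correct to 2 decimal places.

32.23

Cumulative frequencies: 18, 38, 64, 79
n = 79; position = n/2 = 39.5.
This falls in the class 32 ≤ d < 36: L = 32, F = 38, f = 26, h = 4.
Median ≈ 32 + ((39.5 − 38) / 26) × 4 = 32.2308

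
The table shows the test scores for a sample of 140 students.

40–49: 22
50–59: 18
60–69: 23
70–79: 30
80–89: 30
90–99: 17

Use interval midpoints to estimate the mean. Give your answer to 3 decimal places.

Midpoints: 44.5, 54.5, 64.5, 74.5, 84.5, 94.5
Σfm = 22×44.5 + 18×54.5 + 23×64.5 + 30×74.5 + 30×84.5 + 17×94.5 = 9820
n = Σf = 140
Mean = 9820 / 140 = 70.1429

70.143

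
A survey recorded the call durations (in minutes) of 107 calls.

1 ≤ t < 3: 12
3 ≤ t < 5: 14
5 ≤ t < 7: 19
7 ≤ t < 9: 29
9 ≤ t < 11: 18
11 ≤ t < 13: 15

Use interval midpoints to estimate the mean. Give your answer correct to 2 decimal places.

7.35

Midpoints: 2, 4, 6, 8, 10, 12
Σfm = 12×2 + 14×4 + 19×6 + 29×8 + 18×10 + 15×12 = 786
n = Σf = 107
Mean = 786 / 107 = 7.3458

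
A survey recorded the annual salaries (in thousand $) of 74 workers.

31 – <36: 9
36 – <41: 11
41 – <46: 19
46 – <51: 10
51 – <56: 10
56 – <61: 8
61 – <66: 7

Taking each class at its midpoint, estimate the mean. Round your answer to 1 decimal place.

47.1

Midpoints: 33.5, 38.5, 43.5, 48.5, 53.5, 58.5, 63.5
Σfm = 9×33.5 + 11×38.5 + 19×43.5 + 10×48.5 + 10×53.5 + 8×58.5 + 7×63.5 = 3484
n = Σf = 74
Mean = 3484 / 74 = 47.0811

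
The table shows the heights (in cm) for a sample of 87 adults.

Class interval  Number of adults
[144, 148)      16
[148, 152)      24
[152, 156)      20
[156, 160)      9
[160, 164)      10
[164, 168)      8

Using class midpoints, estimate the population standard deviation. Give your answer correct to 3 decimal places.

Midpoints: 146, 150, 154, 158, 162, 166
n = 87, Σfm = 13386, mean = 153.8621
Σfm² = 2062940
Σf(m − x̄)² = Σfm² − (Σfm)²/n = 2062940 − 13386²/87 = 3342.3448
Population variance = 3342.3448 / 87 = 38.4178
Standard deviation = √38.4178 = 6.1982

6.198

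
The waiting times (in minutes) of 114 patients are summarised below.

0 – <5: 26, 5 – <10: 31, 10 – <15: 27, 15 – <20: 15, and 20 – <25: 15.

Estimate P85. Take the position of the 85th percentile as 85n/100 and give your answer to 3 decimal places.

19.300

Cumulative frequencies: 26, 57, 84, 99, 114
n = 114; position = 85n/100 = 96.9.
This falls in the class 15 – <20: L = 15, F = 84, f = 15, h = 5.
85th percentile ≈ 15 + ((96.9 − 84) / 15) × 5 = 19.3000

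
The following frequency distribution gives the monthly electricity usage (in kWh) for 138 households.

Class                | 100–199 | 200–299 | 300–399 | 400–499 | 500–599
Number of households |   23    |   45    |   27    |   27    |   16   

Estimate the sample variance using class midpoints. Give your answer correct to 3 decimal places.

16100.709

Midpoints: 149.5, 249.5, 349.5, 449.5, 549.5
n = 138, Σfm = 45031, mean = 326.3116
Σfm² = 16899934.5
Σf(m − x̄)² = Σfm² − (Σfm)²/n = 16899934.5 − 45031²/138 = 2205797.1014
Sample variance = 2205797.1014 / 137 = 16100.7088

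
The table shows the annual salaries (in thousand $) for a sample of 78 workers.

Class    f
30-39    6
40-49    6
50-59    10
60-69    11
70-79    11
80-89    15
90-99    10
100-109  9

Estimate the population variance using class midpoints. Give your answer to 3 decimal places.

430.062

Midpoints: 34.5, 44.5, 54.5, 64.5, 74.5, 84.5, 94.5, 104.5
n = 78, Σfm = 5701, mean = 73.0897
Σfm² = 450229.5
Σf(m − x̄)² = Σfm² − (Σfm)²/n = 450229.5 − 5701²/78 = 33544.8718
Population variance = 33544.8718 / 78 = 430.0625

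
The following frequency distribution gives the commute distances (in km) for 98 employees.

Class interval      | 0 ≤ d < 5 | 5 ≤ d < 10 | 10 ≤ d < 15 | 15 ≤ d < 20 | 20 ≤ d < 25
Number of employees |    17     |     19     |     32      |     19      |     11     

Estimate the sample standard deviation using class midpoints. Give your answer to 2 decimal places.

6.19

Midpoints: 2.5, 7.5, 12.5, 17.5, 22.5
n = 98, Σfm = 1165, mean = 11.8878
Σfm² = 17562.5
Σf(m − x̄)² = Σfm² − (Σfm)²/n = 17562.5 − 1165²/98 = 3713.2653
Sample variance = 3713.2653 / 97 = 38.2811
Standard deviation = √38.2811 = 6.1872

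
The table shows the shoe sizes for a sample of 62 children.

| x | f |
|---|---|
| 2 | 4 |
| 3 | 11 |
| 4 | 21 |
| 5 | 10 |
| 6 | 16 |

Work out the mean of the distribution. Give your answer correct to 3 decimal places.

4.371

Values: 2, 3, 4, 5, 6
Σfx = 4×2 + 11×3 + 21×4 + 10×5 + 16×6 = 271
n = Σf = 62
Mean = 271 / 62 = 4.3710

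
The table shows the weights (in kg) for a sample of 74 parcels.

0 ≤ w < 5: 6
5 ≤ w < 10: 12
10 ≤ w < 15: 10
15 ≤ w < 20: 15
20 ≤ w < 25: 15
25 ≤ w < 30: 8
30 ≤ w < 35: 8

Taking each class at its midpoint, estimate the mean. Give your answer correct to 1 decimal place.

Midpoints: 2.5, 7.5, 12.5, 17.5, 22.5, 27.5, 32.5
Σfm = 6×2.5 + 12×7.5 + 10×12.5 + 15×17.5 + 15×22.5 + 8×27.5 + 8×32.5 = 1310
n = Σf = 74
Mean = 1310 / 74 = 17.7027

17.7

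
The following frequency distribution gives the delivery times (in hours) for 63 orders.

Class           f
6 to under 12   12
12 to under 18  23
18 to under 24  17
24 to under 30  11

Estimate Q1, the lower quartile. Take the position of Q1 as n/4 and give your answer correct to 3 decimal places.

12.978

Cumulative frequencies: 12, 35, 52, 63
n = 63; position = n/4 = 15.75.
This falls in the class 12 to under 18: L = 12, F = 12, f = 23, h = 6.
Lower quartile ≈ 12 + ((15.75 − 12) / 23) × 6 = 12.9783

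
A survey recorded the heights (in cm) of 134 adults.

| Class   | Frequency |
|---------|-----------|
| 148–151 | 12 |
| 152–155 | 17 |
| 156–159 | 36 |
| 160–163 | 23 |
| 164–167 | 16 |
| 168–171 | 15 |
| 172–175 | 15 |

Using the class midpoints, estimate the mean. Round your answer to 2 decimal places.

161.05

Midpoints: 149.5, 153.5, 157.5, 161.5, 165.5, 169.5, 173.5
Σfm = 12×149.5 + 17×153.5 + 36×157.5 + 23×161.5 + 16×165.5 + 15×169.5 + 15×173.5 = 21581
n = Σf = 134
Mean = 21581 / 134 = 161.0522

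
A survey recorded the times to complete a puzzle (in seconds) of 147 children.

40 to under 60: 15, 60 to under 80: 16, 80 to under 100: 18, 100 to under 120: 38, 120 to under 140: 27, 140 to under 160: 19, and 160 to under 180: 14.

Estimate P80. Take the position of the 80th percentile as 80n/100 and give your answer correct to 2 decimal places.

143.79

Cumulative frequencies: 15, 31, 49, 87, 114, 133, 147
n = 147; position = 80n/100 = 117.6.
This falls in the class 140 to under 160: L = 140, F = 114, f = 19, h = 20.
80th percentile ≈ 140 + ((117.6 − 114) / 19) × 20 = 143.7895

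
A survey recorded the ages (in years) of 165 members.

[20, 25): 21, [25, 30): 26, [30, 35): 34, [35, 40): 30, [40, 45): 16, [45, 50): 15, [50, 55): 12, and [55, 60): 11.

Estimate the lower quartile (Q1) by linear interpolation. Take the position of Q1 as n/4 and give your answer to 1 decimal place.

Cumulative frequencies: 21, 47, 81, 111, 127, 142, 154, 165
n = 165; position = n/4 = 41.25.
This falls in the class [25, 30): L = 25, F = 21, f = 26, h = 5.
Lower quartile ≈ 25 + ((41.25 − 21) / 26) × 5 = 28.8942

28.9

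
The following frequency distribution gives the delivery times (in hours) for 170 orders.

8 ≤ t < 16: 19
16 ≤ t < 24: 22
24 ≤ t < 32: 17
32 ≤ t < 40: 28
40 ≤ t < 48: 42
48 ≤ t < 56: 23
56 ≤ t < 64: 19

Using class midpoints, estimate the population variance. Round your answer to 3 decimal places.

Midpoints: 12, 20, 28, 36, 44, 52, 60
n = 170, Σfm = 6336, mean = 37.2706
Σfm² = 273056
Σf(m − x̄)² = Σfm² − (Σfm)²/n = 273056 − 6336²/170 = 36909.5529
Population variance = 36909.5529 / 170 = 217.1150

217.115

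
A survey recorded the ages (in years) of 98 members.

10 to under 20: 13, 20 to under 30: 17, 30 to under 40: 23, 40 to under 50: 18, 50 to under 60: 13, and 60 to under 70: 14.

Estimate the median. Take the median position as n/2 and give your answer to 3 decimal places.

38.261

Cumulative frequencies: 13, 30, 53, 71, 84, 98
n = 98; position = n/2 = 49.
This falls in the class 30 to under 40: L = 30, F = 30, f = 23, h = 10.
Median ≈ 30 + ((49 − 30) / 23) × 10 = 38.2609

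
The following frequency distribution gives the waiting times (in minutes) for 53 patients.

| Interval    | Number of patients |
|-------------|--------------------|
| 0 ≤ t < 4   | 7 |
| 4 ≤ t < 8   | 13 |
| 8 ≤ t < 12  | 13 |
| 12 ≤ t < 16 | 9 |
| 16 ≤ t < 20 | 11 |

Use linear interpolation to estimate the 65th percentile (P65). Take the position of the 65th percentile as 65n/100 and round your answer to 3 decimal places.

Cumulative frequencies: 7, 20, 33, 42, 53
n = 53; position = 65n/100 = 34.45.
This falls in the class 12 ≤ t < 16: L = 12, F = 33, f = 9, h = 4.
65th percentile ≈ 12 + ((34.45 − 33) / 9) × 4 = 12.6444

12.644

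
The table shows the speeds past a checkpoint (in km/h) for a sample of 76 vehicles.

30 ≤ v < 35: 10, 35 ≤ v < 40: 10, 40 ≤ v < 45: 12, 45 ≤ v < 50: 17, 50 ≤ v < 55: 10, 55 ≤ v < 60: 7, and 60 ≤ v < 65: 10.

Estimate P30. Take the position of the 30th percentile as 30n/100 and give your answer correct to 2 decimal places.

41.17

Cumulative frequencies: 10, 20, 32, 49, 59, 66, 76
n = 76; position = 30n/100 = 22.8.
This falls in the class 40 ≤ v < 45: L = 40, F = 20, f = 12, h = 5.
30th percentile ≈ 40 + ((22.8 − 20) / 12) × 5 = 41.1667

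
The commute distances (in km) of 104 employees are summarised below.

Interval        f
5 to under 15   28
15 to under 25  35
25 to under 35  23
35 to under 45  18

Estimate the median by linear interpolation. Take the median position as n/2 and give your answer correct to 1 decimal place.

21.9

Cumulative frequencies: 28, 63, 86, 104
n = 104; position = n/2 = 52.
This falls in the class 15 to under 25: L = 15, F = 28, f = 35, h = 10.
Median ≈ 15 + ((52 − 28) / 35) × 10 = 21.8571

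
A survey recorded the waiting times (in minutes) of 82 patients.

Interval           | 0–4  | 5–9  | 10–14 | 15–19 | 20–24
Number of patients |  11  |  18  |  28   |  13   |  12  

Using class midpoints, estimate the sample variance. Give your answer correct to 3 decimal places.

37.929

Midpoints: 2, 7, 12, 17, 22
n = 82, Σfm = 969, mean = 11.8171
Σfm² = 14523
Σf(m − x̄)² = Σfm² − (Σfm)²/n = 14523 − 969²/82 = 3072.2561
Sample variance = 3072.2561 / 81 = 37.9291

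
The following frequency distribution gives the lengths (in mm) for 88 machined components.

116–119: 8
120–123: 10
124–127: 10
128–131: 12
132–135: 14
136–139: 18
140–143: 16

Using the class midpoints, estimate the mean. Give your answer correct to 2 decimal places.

131.50

Midpoints: 117.5, 121.5, 125.5, 129.5, 133.5, 137.5, 141.5
Σfm = 8×117.5 + 10×121.5 + 10×125.5 + 12×129.5 + 14×133.5 + 18×137.5 + 16×141.5 = 11572
n = Σf = 88
Mean = 11572 / 88 = 131.5000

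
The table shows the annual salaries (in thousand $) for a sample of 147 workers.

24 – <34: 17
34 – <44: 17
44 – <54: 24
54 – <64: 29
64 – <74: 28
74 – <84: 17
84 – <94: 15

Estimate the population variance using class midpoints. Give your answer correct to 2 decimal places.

Midpoints: 29, 39, 49, 59, 69, 79, 89
n = 147, Σfm = 8653, mean = 58.8639
Σfm² = 556947
Σf(m − x̄)² = Σfm² − (Σfm)²/n = 556947 − 8653²/147 = 47597.2789
Population variance = 47597.2789 / 147 = 323.7910

323.79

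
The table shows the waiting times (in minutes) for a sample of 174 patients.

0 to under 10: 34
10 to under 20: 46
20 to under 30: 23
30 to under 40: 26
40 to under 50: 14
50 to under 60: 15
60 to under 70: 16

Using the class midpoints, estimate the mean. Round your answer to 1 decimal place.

Midpoints: 5, 15, 25, 35, 45, 55, 65
Σfm = 34×5 + 46×15 + 23×25 + 26×35 + 14×45 + 15×55 + 16×65 = 4840
n = Σf = 174
Mean = 4840 / 174 = 27.8161

27.8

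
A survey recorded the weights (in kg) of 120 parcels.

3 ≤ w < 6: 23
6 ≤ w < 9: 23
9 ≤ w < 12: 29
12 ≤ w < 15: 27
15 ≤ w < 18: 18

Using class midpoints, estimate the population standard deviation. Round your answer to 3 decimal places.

4.003

Midpoints: 4.5, 7.5, 10.5, 13.5, 16.5
n = 120, Σfm = 1242, mean = 10.3500
Σfm² = 14778
Σf(m − x̄)² = Σfm² − (Σfm)²/n = 14778 − 1242²/120 = 1923.3000
Population variance = 1923.3000 / 120 = 16.0275
Standard deviation = √16.0275 = 4.0034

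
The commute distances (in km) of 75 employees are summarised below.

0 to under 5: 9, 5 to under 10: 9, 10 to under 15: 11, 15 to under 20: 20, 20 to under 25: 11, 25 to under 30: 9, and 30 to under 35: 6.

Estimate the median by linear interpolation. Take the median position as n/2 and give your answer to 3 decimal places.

17.125

Cumulative frequencies: 9, 18, 29, 49, 60, 69, 75
n = 75; position = n/2 = 37.5.
This falls in the class 15 to under 20: L = 15, F = 29, f = 20, h = 5.
Median ≈ 15 + ((37.5 − 29) / 20) × 5 = 17.1250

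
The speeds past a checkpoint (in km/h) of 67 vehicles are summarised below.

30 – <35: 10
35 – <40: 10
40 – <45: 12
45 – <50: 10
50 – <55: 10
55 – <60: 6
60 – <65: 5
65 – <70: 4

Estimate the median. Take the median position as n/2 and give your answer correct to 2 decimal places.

Cumulative frequencies: 10, 20, 32, 42, 52, 58, 63, 67
n = 67; position = n/2 = 33.5.
This falls in the class 45 – <50: L = 45, F = 32, f = 10, h = 5.
Median ≈ 45 + ((33.5 − 32) / 10) × 5 = 45.7500

45.75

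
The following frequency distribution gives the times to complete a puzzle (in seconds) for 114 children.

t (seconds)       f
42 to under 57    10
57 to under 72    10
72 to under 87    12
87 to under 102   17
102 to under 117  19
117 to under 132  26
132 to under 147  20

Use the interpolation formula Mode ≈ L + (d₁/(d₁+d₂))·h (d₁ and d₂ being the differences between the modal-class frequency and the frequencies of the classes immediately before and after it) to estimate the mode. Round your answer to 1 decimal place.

125.1

Modal class: 117 to under 132 (highest frequency 26).
d₁ = 26 − 19 = 7, d₂ = 26 − 20 = 6
Mode ≈ 117 + (7/(7+6)) × 15 = 117 + 8.0769 = 125.0769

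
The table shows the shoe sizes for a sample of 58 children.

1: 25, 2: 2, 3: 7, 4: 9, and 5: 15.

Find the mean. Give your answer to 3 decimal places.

Values: 1, 2, 3, 4, 5
Σfx = 25×1 + 2×2 + 7×3 + 9×4 + 15×5 = 161
n = Σf = 58
Mean = 161 / 58 = 2.7759

2.776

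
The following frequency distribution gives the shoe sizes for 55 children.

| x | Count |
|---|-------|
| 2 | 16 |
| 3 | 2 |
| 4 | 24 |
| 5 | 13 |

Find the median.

Cumulative frequencies: 16, 18, 42, 55
n = 55, so the median is the value in position (n+1)/2 = 28.
Position 28 falls at value 4.

4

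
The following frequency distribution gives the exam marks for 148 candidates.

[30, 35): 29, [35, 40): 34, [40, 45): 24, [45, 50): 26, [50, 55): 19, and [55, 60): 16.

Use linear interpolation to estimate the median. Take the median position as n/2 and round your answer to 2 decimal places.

Cumulative frequencies: 29, 63, 87, 113, 132, 148
n = 148; position = n/2 = 74.
This falls in the class [40, 45): L = 40, F = 63, f = 24, h = 5.
Median ≈ 40 + ((74 − 63) / 24) × 5 = 42.2917

42.29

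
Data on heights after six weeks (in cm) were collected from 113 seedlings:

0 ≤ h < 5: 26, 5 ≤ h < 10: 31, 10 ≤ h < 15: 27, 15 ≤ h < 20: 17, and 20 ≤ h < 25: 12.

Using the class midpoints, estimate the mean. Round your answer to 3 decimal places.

10.642

Midpoints: 2.5, 7.5, 12.5, 17.5, 22.5
Σfm = 26×2.5 + 31×7.5 + 27×12.5 + 17×17.5 + 12×22.5 = 1202.5
n = Σf = 113
Mean = 1202.5 / 113 = 10.6416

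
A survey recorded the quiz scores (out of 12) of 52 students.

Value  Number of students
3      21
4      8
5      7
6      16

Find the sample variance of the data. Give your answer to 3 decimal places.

1.682

Values: 3, 4, 5, 6
n = 52, Σfx = 226, mean = 4.3462
Σfx² = 1068
Σf(x − x̄)² = Σfx² − (Σfx)²/n = 1068 − 226²/52 = 85.7692
Sample variance = 85.7692 / 51 = 1.6817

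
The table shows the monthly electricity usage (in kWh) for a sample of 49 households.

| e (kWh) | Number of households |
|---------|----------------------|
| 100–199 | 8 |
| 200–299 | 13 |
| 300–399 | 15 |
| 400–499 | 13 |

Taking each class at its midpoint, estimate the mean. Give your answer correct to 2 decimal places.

316.85

Midpoints: 149.5, 249.5, 349.5, 449.5
Σfm = 8×149.5 + 13×249.5 + 15×349.5 + 13×449.5 = 15525.5
n = Σf = 49
Mean = 15525.5 / 49 = 316.8469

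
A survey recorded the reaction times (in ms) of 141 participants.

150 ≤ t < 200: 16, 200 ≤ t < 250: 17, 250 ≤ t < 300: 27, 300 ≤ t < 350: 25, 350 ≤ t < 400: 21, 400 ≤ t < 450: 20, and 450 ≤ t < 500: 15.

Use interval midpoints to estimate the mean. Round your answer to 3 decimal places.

Midpoints: 175, 225, 275, 325, 375, 425, 475
Σfm = 16×175 + 17×225 + 27×275 + 25×325 + 21×375 + 20×425 + 15×475 = 45675
n = Σf = 141
Mean = 45675 / 141 = 323.9362

323.936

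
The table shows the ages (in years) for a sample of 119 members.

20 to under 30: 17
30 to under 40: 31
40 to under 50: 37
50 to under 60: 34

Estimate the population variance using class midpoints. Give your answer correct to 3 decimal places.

104.978

Midpoints: 25, 35, 45, 55
n = 119, Σfm = 5045, mean = 42.3950
Σfm² = 226375
Σf(m − x̄)² = Σfm² − (Σfm)²/n = 226375 − 5045²/119 = 12492.4370
Population variance = 12492.4370 / 119 = 104.9785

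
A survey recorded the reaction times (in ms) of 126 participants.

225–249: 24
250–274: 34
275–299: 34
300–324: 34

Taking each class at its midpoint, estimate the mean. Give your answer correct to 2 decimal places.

Midpoints: 237, 262, 287, 312
Σfm = 24×237 + 34×262 + 34×287 + 34×312 = 34962
n = Σf = 126
Mean = 34962 / 126 = 277.4762

277.48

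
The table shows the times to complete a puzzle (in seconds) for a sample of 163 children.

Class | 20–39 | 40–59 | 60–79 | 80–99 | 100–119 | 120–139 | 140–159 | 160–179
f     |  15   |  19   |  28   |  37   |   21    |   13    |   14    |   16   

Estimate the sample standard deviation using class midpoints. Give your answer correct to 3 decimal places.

41.071

Midpoints: 29.5, 49.5, 69.5, 89.5, 109.5, 129.5, 149.5, 169.5
n = 163, Σfm = 15428.5, mean = 94.6534
Σfm² = 1733630.75
Σf(m − x̄)² = Σfm² − (Σfm)²/n = 1733630.75 − 15428.5²/163 = 273271.1656
Sample variance = 273271.1656 / 162 = 1686.8590
Standard deviation = √1686.8590 = 41.0714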